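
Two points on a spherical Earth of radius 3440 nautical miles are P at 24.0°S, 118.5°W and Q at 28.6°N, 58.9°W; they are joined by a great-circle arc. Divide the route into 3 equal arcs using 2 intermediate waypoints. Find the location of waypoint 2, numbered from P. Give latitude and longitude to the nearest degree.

Convert each endpoint to a unit vector on the sphere (x = cos φ cos λ, y = cos φ sin λ, z = sin φ).
The central angle between the endpoints is δ = arccos(p₁·p₂) ≈ 1.358 rad (77.8°).
Interpolate at f = 2/3 with slerp weights a = sin((1−f)δ)/sin δ ≈ 0.447, b = sin(fδ)/sin δ ≈ 0.805.
p = a·p₁ + b·p₂ ≈ (0.170, -0.964, 0.203); φ = arcsin(p_z) ≈ 11.73°, λ = atan2(p_y, p_x) ≈ -80.01°.

≈ 12°N, 80°W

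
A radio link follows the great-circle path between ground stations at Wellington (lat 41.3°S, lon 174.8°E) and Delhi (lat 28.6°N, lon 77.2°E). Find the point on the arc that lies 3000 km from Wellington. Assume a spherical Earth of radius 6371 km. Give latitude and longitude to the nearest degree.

≈ lat 29°S, lon 145°E

Convert each endpoint to a unit vector on the sphere (x = cos φ cos λ, y = cos φ sin λ, z = sin φ).
The central angle between the endpoints is δ = arccos(p₁·p₂) ≈ 1.986 rad (113.8°). The total great-circle distance is δ·R ≈ 1.986 × 6371 ≈ 12651 km, so the target fraction is f = 3000/12651 ≈ 0.237.
Interpolate at f ≈ 0.237 with slerp weights a = sin((1−f)δ)/sin δ ≈ 1.091, b = sin(fδ)/sin δ ≈ 0.496.
p = a·p₁ + b·p₂ ≈ (-0.720, 0.499, -0.483); φ = arcsin(p_z) ≈ -28.87°, λ = atan2(p_y, p_x) ≈ 145.28°.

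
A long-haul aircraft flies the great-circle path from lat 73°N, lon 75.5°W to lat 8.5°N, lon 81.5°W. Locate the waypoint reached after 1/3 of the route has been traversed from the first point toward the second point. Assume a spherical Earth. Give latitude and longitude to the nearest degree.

Write both endpoints as unit vectors p₁, p₂ with components (cos φ cos λ, cos φ sin λ, sin φ).
The central angle between the endpoints is δ = arccos(p₁·p₂) ≈ 1.127 rad (64.6°).
Interpolate at f = 1/3 with slerp weights a = sin((1−f)δ)/sin δ ≈ 0.756, b = sin(fδ)/sin δ ≈ 0.406.
p = a·p₁ + b·p₂ ≈ (0.115, -0.611, 0.783); φ = arcsin(p_z) ≈ 51.53°, λ = atan2(p_y, p_x) ≈ -79.37°.

≈ lat 52°N, lon 79°W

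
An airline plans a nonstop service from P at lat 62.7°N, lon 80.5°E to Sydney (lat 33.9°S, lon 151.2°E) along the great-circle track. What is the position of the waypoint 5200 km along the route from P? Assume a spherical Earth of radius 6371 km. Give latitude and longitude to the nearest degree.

≈ lat 25°N, lon 123°E

Convert each endpoint to a unit vector on the sphere (x = cos φ cos λ, y = cos φ sin λ, z = sin φ).
The central angle between the endpoints is δ = arccos(p₁·p₂) ≈ 1.950 rad (111.7°). The total great-circle distance is δ·R ≈ 1.950 × 6371 ≈ 12421 km, so the target fraction is f = 5200/12421 ≈ 0.419.
Interpolate at f ≈ 0.419 with slerp weights a = sin((1−f)δ)/sin δ ≈ 0.975, b = sin(fδ)/sin δ ≈ 0.784.
p = a·p₁ + b·p₂ ≈ (-0.497, 0.755, 0.429); φ = arcsin(p_z) ≈ 25.41°, λ = atan2(p_y, p_x) ≈ 123.35°.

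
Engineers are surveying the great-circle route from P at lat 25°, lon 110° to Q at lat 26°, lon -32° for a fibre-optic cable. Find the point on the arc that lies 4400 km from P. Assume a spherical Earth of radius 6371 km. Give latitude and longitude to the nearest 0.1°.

Convert each endpoint to a unit vector on the sphere (x = cos φ cos λ, y = cos φ sin λ, z = sin φ).
The central angle between the endpoints is δ = arccos(p₁·p₂) ≈ 2.045 rad (117.2°). The total great-circle distance is δ·R ≈ 2.045 × 6371 ≈ 13029 km, so the target fraction is f = 4400/13029 ≈ 0.338.
Interpolate at f ≈ 0.338 with slerp weights a = sin((1−f)δ)/sin δ ≈ 1.098, b = sin(fδ)/sin δ ≈ 0.716.
p = a·p₁ + b·p₂ ≈ (0.205, 0.594, 0.778); φ = arcsin(p_z) ≈ 51.06°, λ = atan2(p_y, p_x) ≈ 70.92°.

≈ lat 51.1°, lon 70.9°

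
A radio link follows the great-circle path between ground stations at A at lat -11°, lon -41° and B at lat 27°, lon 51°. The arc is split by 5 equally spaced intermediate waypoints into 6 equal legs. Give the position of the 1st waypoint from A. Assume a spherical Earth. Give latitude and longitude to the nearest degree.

≈ lat -4°, lon -27°

The haversine formula gives a central angle δ ≈ 1.688 rad (96.7°) between the endpoints.
Interpolate at f = 1/6 with slerp weights a = sin((1−f)δ)/sin δ ≈ 0.993, b = sin(fδ)/sin δ ≈ 0.280.
p = a·p₁ + b·p₂ ≈ (0.893, -0.446, -0.063); φ = arcsin(p_z) ≈ -3.59°, λ = atan2(p_y, p_x) ≈ -26.55°.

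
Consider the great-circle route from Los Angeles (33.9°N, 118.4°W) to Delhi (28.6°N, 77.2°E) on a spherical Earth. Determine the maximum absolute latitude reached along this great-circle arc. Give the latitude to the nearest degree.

The great circle lies in the plane with unit normal n̂ = (p₁ × p₂)/|p₁ × p₂|.
Here n̂_z ≈ -0.218; the vertex latitude is φ_max = arccos|n̂_z| ≈ 77.4°.

≈ 77°N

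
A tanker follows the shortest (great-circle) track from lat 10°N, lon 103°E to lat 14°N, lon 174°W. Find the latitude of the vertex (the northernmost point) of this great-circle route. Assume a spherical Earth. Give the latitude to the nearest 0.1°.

The great circle lies in the plane with unit normal n̂ = (p₁ × p₂)/|p₁ × p₂|.
Here n̂_z ≈ +0.961; the vertex latitude is φ_max = arccos|n̂_z| ≈ 16.1°.

≈ 16.1°N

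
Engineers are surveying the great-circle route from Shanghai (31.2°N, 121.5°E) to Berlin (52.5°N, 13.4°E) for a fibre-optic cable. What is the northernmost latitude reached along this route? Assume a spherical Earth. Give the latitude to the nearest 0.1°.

The great circle lies in the plane with unit normal n̂ = (p₁ × p₂)/|p₁ × p₂|.
Here n̂_z ≈ -0.511; the vertex latitude is φ_max = arccos|n̂_z| ≈ 59.3°.
Check via Clairaut: cos φ_max = |cos φ₁| · sin C = cos(31.2°)·sin(36.7°) ≈ 0.511, again giving ≈ 59.3°.

≈ 59.3°N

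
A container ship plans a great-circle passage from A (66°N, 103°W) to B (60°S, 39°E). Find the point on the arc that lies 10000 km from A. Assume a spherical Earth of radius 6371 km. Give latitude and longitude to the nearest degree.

The haversine formula gives a central angle δ ≈ 2.829 rad (162.1°) between the endpoints. The total great-circle distance is δ·R ≈ 2.829 × 6371 ≈ 18021 km, so the target fraction is f = 10000/18021 ≈ 0.555.
Interpolate at f ≈ 0.555 with slerp weights a = sin((1−f)δ)/sin δ ≈ 3.091, b = sin(fδ)/sin δ ≈ 3.248.
p = a·p₁ + b·p₂ ≈ (0.979, -0.203, 0.011); φ = arcsin(p_z) ≈ 0.64°, λ = atan2(p_y, p_x) ≈ -11.72°.

≈ (1°N, 12°W)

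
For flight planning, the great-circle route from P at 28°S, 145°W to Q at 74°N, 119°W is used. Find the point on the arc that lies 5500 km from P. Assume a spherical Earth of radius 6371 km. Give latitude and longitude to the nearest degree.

The haversine formula gives a central angle δ ≈ 1.805 rad (103.4°) between the endpoints. The total great-circle distance is δ·R ≈ 1.805 × 6371 ≈ 11503 km, so the target fraction is f = 5500/11503 ≈ 0.478.
Interpolate at f ≈ 0.478 with slerp weights a = sin((1−f)δ)/sin δ ≈ 0.832, b = sin(fδ)/sin δ ≈ 0.781.
p = a·p₁ + b·p₂ ≈ (-0.706, -0.610, 0.361); φ = arcsin(p_z) ≈ 21.14°, λ = atan2(p_y, p_x) ≈ -139.19°.

≈ 21°N, 139°W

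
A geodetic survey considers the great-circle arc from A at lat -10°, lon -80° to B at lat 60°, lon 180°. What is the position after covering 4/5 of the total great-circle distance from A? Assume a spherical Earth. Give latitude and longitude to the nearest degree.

Write both endpoints as unit vectors p₁, p₂ with components (cos φ cos λ, cos φ sin λ, sin φ).
The central angle between the endpoints is δ = arccos(p₁·p₂) ≈ 1.809 rad (103.6°).
Interpolate at f = 4/5 with slerp weights a = sin((1−f)δ)/sin δ ≈ 0.364, b = sin(fδ)/sin δ ≈ 1.021.
p = a·p₁ + b·p₂ ≈ (-0.448, -0.353, 0.821); φ = arcsin(p_z) ≈ 55.20°, λ = atan2(p_y, p_x) ≈ -141.76°.

≈ lat 55°, lon -142°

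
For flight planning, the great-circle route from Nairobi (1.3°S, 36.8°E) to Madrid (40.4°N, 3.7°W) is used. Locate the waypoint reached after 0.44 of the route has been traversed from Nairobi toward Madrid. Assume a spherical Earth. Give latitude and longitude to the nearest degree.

Convert each endpoint to a unit vector on the sphere (x = cos φ cos λ, y = cos φ sin λ, z = sin φ).
The central angle between the endpoints is δ = arccos(p₁·p₂) ≈ 0.971 rad (55.7°).
Interpolate at f = 0.44 with slerp weights a = sin((1−f)δ)/sin δ ≈ 0.627, b = sin(fδ)/sin δ ≈ 0.502.
p = a·p₁ + b·p₂ ≈ (0.883, 0.351, 0.311); φ = arcsin(p_z) ≈ 18.13°, λ = atan2(p_y, p_x) ≈ 21.66°.

≈ 18°N, 22°E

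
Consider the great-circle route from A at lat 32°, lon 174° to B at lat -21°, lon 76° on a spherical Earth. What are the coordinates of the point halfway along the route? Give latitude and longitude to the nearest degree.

≈ lat 8°, lon 122°

Convert each endpoint to a unit vector on the sphere (x = cos φ cos λ, y = cos φ sin λ, z = sin φ).
The central angle between the endpoints is δ = arccos(p₁·p₂) ≈ 1.876 rad (107.5°).
Interpolate at f = 1/2 with slerp weights a = sin((1−f)δ)/sin δ ≈ 0.845, b = sin(fδ)/sin δ ≈ 0.845.
p = a·p₁ + b·p₂ ≈ (-0.522, 0.841, 0.145); φ = arcsin(p_z) ≈ 8.34°, λ = atan2(p_y, p_x) ≈ 121.84°.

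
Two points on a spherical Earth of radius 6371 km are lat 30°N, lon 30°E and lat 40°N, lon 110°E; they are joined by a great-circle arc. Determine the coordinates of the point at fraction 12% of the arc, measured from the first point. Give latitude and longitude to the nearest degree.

The haversine formula gives a central angle δ ≈ 1.119 rad (64.1°) between the endpoints.
Interpolate at f = 0.12 with slerp weights a = sin((1−f)δ)/sin δ ≈ 0.926, b = sin(fδ)/sin δ ≈ 0.149.
p = a·p₁ + b·p₂ ≈ (0.656, 0.508, 0.559); φ = arcsin(p_z) ≈ 33.96°, λ = atan2(p_y, p_x) ≈ 37.78°.

≈ lat 34°N, lon 38°E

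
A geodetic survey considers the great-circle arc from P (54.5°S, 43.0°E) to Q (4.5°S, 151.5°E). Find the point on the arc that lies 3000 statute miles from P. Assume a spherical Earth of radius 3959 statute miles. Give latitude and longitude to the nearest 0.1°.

Convert each endpoint to a unit vector on the sphere (x = cos φ cos λ, y = cos φ sin λ, z = sin φ).
The central angle between the endpoints is δ = arccos(p₁·p₂) ≈ 1.691 rad (96.9°). The total great-circle distance is δ·R ≈ 1.691 × 3959 ≈ 6694 mi, so the target fraction is f = 3000/6694 ≈ 0.448.
Interpolate at f ≈ 0.448 with slerp weights a = sin((1−f)δ)/sin δ ≈ 0.809, b = sin(fδ)/sin δ ≈ 0.692.
p = a·p₁ + b·p₂ ≈ (-0.263, 0.650, -0.713); φ = arcsin(p_z) ≈ -45.50°, λ = atan2(p_y, p_x) ≈ 112.02°.

≈ (45.5°S, 112.0°E)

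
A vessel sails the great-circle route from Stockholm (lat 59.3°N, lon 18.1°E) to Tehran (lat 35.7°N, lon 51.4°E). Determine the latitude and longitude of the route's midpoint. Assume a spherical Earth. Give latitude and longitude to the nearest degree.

≈ lat 49°N, lon 39°E

Convert each endpoint to a unit vector on the sphere (x = cos φ cos λ, y = cos φ sin λ, z = sin φ).
The central angle between the endpoints is δ = arccos(p₁·p₂) ≈ 0.558 rad (32.0°).
Interpolate at f = 1/2 with slerp weights a = sin((1−f)δ)/sin δ ≈ 0.520, b = sin(fδ)/sin δ ≈ 0.520.
p = a·p₁ + b·p₂ ≈ (0.516, 0.413, 0.751); φ = arcsin(p_z) ≈ 48.65°, λ = atan2(p_y, p_x) ≈ 38.65°.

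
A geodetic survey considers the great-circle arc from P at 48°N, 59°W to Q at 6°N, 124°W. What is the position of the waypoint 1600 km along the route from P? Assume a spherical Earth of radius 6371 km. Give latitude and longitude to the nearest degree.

≈ 43°N, 78°W

From cos δ = sin φ₁ sin φ₂ + cos φ₁ cos φ₂ cos Δλ, the central angle is δ ≈ 1.204 rad (69.0°). The total great-circle distance is δ·R ≈ 1.204 × 6371 ≈ 7669 km, so the target fraction is f = 1600/7669 ≈ 0.209.
Interpolate at f ≈ 0.209 with slerp weights a = sin((1−f)δ)/sin δ ≈ 0.873, b = sin(fδ)/sin δ ≈ 0.266.
p = a·p₁ + b·p₂ ≈ (0.153, -0.720, 0.677); φ = arcsin(p_z) ≈ 42.58°, λ = atan2(p_y, p_x) ≈ -78.02°.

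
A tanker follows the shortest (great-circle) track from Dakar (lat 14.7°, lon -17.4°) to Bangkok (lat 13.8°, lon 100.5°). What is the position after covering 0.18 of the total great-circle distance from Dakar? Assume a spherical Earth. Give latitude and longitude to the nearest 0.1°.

≈ lat 21.3°, lon 2.7°

From cos δ = sin φ₁ sin φ₂ + cos φ₁ cos φ₂ cos Δλ, the central angle is δ ≈ 1.960 rad (112.3°).
Interpolate at f = 0.18 with slerp weights a = sin((1−f)δ)/sin δ ≈ 1.080, b = sin(fδ)/sin δ ≈ 0.373.
p = a·p₁ + b·p₂ ≈ (0.931, 0.044, 0.363); φ = arcsin(p_z) ≈ 21.29°, λ = atan2(p_y, p_x) ≈ 2.71°.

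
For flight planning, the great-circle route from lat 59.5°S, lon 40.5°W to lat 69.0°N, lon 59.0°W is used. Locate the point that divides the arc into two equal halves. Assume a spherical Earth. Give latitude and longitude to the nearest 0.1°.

≈ lat 4.8°N, lon 48.1°W

Write both endpoints as unit vectors p₁, p₂ with components (cos φ cos λ, cos φ sin λ, sin φ).
The central angle between the endpoints is δ = arccos(p₁·p₂) ≈ 2.255 rad (129.2°).
Interpolate at f = 1/2 with slerp weights a = sin((1−f)δ)/sin δ ≈ 1.165, b = sin(fδ)/sin δ ≈ 1.165.
p = a·p₁ + b·p₂ ≈ (0.665, -0.742, 0.084); φ = arcsin(p_z) ≈ 4.81°, λ = atan2(p_y, p_x) ≈ -48.14°.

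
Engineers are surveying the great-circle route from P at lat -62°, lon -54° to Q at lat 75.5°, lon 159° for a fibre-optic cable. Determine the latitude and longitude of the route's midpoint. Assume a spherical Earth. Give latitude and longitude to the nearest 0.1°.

Write both endpoints as unit vectors p₁, p₂ with components (cos φ cos λ, cos φ sin λ, sin φ).
The central angle between the endpoints is δ = arccos(p₁·p₂) ≈ 2.835 rad (162.4°).
Interpolate at f = 1/2 with slerp weights a = sin((1−f)δ)/sin δ ≈ 3.276, b = sin(fδ)/sin δ ≈ 3.276.
p = a·p₁ + b·p₂ ≈ (0.138, -0.950, 0.279); φ = arcsin(p_z) ≈ 16.21°, λ = atan2(p_y, p_x) ≈ -81.72°.

≈ lat 16.2°, lon -81.7°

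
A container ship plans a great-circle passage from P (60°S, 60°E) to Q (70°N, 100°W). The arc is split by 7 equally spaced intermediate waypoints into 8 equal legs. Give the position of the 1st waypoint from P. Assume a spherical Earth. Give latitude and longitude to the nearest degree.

Convert each endpoint to a unit vector on the sphere (x = cos φ cos λ, y = cos φ sin λ, z = sin φ).
The central angle between the endpoints is δ = arccos(p₁·p₂) ≈ 2.915 rad (167.0°).
Interpolate at f = 1/8 with slerp weights a = sin((1−f)δ)/sin δ ≈ 2.482, b = sin(fδ)/sin δ ≈ 1.588.
p = a·p₁ + b·p₂ ≈ (0.526, 0.540, -0.657); φ = arcsin(p_z) ≈ -41.08°, λ = atan2(p_y, p_x) ≈ 45.73°.

≈ (41°S, 46°E)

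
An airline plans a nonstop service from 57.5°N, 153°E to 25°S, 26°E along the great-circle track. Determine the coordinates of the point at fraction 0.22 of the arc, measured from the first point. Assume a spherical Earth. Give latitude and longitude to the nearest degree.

From cos δ = sin φ₁ sin φ₂ + cos φ₁ cos φ₂ cos Δλ, the central angle is δ ≈ 2.278 rad (130.5°).
Interpolate at f = 0.22 with slerp weights a = sin((1−f)δ)/sin δ ≈ 1.287, b = sin(fδ)/sin δ ≈ 0.632.
p = a·p₁ + b·p₂ ≈ (-0.102, 0.565, 0.819); φ = arcsin(p_z) ≈ 54.96°, λ = atan2(p_y, p_x) ≈ 100.20°.

≈ 55°N, 100°E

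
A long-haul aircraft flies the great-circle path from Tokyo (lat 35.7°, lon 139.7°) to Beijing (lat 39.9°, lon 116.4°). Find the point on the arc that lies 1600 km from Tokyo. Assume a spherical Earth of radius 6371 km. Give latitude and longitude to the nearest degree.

≈ lat 39°, lon 122°

Convert each endpoint to a unit vector on the sphere (x = cos φ cos λ, y = cos φ sin λ, z = sin φ).
The central angle between the endpoints is δ = arccos(p₁·p₂) ≈ 0.329 rad (18.8°). The total great-circle distance is δ·R ≈ 0.329 × 6371 ≈ 2093 km, so the target fraction is f = 1600/2093 ≈ 0.764.
Interpolate at f ≈ 0.764 with slerp weights a = sin((1−f)δ)/sin δ ≈ 0.240, b = sin(fδ)/sin δ ≈ 0.770.
p = a·p₁ + b·p₂ ≈ (-0.411, 0.655, 0.634); φ = arcsin(p_z) ≈ 39.34°, λ = atan2(p_y, p_x) ≈ 122.11°.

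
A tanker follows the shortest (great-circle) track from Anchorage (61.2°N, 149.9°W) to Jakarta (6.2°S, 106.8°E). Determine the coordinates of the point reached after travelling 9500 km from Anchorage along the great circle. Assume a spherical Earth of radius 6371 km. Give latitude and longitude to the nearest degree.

≈ 8°N, 115°E

Write both endpoints as unit vectors p₁, p₂ with components (cos φ cos λ, cos φ sin λ, sin φ).
The central angle between the endpoints is δ = arccos(p₁·p₂) ≈ 1.777 rad (101.8°). The total great-circle distance is δ·R ≈ 1.777 × 6371 ≈ 11322 km, so the target fraction is f = 9500/11322 ≈ 0.839.
Interpolate at f ≈ 0.839 with slerp weights a = sin((1−f)δ)/sin δ ≈ 0.288, b = sin(fδ)/sin δ ≈ 1.018.
p = a·p₁ + b·p₂ ≈ (-0.413, 0.900, 0.143); φ = arcsin(p_z) ≈ 8.19°, λ = atan2(p_y, p_x) ≈ 114.65°.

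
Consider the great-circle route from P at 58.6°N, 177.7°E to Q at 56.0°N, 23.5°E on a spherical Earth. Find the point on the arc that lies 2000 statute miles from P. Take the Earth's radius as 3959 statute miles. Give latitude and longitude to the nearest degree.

From cos δ = sin φ₁ sin φ₂ + cos φ₁ cos φ₂ cos Δλ, the central angle is δ ≈ 1.109 rad (63.6°). The total great-circle distance is δ·R ≈ 1.109 × 3959 ≈ 4392 mi, so the target fraction is f = 2000/4392 ≈ 0.455.
Interpolate at f ≈ 0.455 with slerp weights a = sin((1−f)δ)/sin δ ≈ 0.634, b = sin(fδ)/sin δ ≈ 0.541.
p = a·p₁ + b·p₂ ≈ (-0.053, 0.134, 0.990); φ = arcsin(p_z) ≈ 81.72°, λ = atan2(p_y, p_x) ≈ 111.64°.

≈ 82°N, 112°E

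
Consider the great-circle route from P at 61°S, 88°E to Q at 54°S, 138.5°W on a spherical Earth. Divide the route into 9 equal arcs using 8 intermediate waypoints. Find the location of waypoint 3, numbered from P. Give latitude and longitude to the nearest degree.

≈ 75°S, 128°E

Convert each endpoint to a unit vector on the sphere (x = cos φ cos λ, y = cos φ sin λ, z = sin φ).
The central angle between the endpoints is δ = arccos(p₁·p₂) ≈ 1.034 rad (59.2°).
Interpolate at f = 3/9 with slerp weights a = sin((1−f)δ)/sin δ ≈ 0.740, b = sin(fδ)/sin δ ≈ 0.393.
p = a·p₁ + b·p₂ ≈ (-0.161, 0.205, -0.965); φ = arcsin(p_z) ≈ -74.88°, λ = atan2(p_y, p_x) ≈ 128.01°.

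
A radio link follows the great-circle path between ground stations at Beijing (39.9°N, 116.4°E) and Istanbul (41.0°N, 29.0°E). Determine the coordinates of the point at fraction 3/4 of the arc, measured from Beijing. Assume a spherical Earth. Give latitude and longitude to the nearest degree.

Write both endpoints as unit vectors p₁, p₂ with components (cos φ cos λ, cos φ sin λ, sin φ).
The central angle between the endpoints is δ = arccos(p₁·p₂) ≈ 1.107 rad (63.4°).
Interpolate at f = 3/4 with slerp weights a = sin((1−f)δ)/sin δ ≈ 0.306, b = sin(fδ)/sin δ ≈ 0.825.
p = a·p₁ + b·p₂ ≈ (0.441, 0.512, 0.737); φ = arcsin(p_z) ≈ 47.51°, λ = atan2(p_y, p_x) ≈ 49.29°.

≈ 48°N, 49°E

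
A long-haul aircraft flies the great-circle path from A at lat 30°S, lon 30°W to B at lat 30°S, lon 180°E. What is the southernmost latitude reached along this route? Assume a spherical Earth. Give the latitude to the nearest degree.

The great circle lies in the plane with unit normal n̂ = (p₁ × p₂)/|p₁ × p₂|.
Here n̂_z ≈ -0.409; the vertex latitude is φ_max = arccos|n̂_z| ≈ 65.9°.
Check via Clairaut: cos φ_max = |cos φ₁| · sin C = cos(30.0°)·sin(151.8°) ≈ 0.409, again giving ≈ 65.9°.

≈ 66°S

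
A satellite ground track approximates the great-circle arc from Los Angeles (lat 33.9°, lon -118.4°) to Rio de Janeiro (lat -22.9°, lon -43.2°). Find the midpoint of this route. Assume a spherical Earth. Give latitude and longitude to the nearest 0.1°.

From cos δ = sin φ₁ sin φ₂ + cos φ₁ cos φ₂ cos Δλ, the central angle is δ ≈ 1.593 rad (91.2°).
Interpolate at f = 1/2 with slerp weights a = sin((1−f)δ)/sin δ ≈ 0.715, b = sin(fδ)/sin δ ≈ 0.715.
p = a·p₁ + b·p₂ ≈ (0.198, -0.973, 0.121); φ = arcsin(p_z) ≈ 6.92°, λ = atan2(p_y, p_x) ≈ -78.50°.

≈ lat 6.9°, lon -78.5°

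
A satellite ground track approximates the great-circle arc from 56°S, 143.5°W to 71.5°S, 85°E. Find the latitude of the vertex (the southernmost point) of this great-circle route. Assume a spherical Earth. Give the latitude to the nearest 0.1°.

The great circle lies in the plane with unit normal n̂ = (p₁ × p₂)/|p₁ × p₂|.
Here n̂_z ≈ -0.179; the vertex latitude is φ_max = arccos|n̂_z| ≈ 79.7°.
Check via Clairaut: cos φ_max = |cos φ₁| · sin C = cos(56.0°)·sin(161.4°) ≈ 0.179, again giving ≈ 79.7°.

≈ 79.7°S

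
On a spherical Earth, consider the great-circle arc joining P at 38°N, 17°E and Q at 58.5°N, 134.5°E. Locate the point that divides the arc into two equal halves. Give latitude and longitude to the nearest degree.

≈ 64°N, 57°E

Write both endpoints as unit vectors p₁, p₂ with components (cos φ cos λ, cos φ sin λ, sin φ).
The central angle between the endpoints is δ = arccos(p₁·p₂) ≈ 1.229 rad (70.4°).
Interpolate at f = 1/2 with slerp weights a = sin((1−f)δ)/sin δ ≈ 0.612, b = sin(fδ)/sin δ ≈ 0.612.
p = a·p₁ + b·p₂ ≈ (0.237, 0.369, 0.899); φ = arcsin(p_z) ≈ 63.98°, λ = atan2(p_y, p_x) ≈ 57.29°.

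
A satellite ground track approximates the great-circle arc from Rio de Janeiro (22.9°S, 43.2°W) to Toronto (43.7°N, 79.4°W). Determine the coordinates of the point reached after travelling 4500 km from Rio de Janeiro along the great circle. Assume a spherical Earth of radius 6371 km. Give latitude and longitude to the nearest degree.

Convert each endpoint to a unit vector on the sphere (x = cos φ cos λ, y = cos φ sin λ, z = sin φ).
The central angle between the endpoints is δ = arccos(p₁·p₂) ≈ 1.299 rad (74.4°). The total great-circle distance is δ·R ≈ 1.299 × 6371 ≈ 8275 km, so the target fraction is f = 4500/8275 ≈ 0.544.
Interpolate at f ≈ 0.544 with slerp weights a = sin((1−f)δ)/sin δ ≈ 0.580, b = sin(fδ)/sin δ ≈ 0.674.
p = a·p₁ + b·p₂ ≈ (0.479, -0.844, 0.240); φ = arcsin(p_z) ≈ 13.88°, λ = atan2(p_y, p_x) ≈ -60.44°.

≈ 14°N, 60°W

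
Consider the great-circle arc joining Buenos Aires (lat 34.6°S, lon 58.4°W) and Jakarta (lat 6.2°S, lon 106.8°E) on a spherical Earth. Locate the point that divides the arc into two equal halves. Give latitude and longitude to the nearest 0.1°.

≈ lat 66.8°S, lon 60.1°E

Convert each endpoint to a unit vector on the sphere (x = cos φ cos λ, y = cos φ sin λ, z = sin φ).
The central angle between the endpoints is δ = arccos(p₁·p₂) ≈ 2.389 rad (136.9°).
Interpolate at f = 1/2 with slerp weights a = sin((1−f)δ)/sin δ ≈ 1.360, b = sin(fδ)/sin δ ≈ 1.360.
p = a·p₁ + b·p₂ ≈ (0.196, 0.341, -0.919); φ = arcsin(p_z) ≈ -66.84°, λ = atan2(p_y, p_x) ≈ 60.13°.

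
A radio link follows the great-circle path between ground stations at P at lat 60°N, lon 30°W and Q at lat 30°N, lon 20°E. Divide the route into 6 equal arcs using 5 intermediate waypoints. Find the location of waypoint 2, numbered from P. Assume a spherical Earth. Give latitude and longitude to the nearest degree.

Convert each endpoint to a unit vector on the sphere (x = cos φ cos λ, y = cos φ sin λ, z = sin φ).
The central angle between the endpoints is δ = arccos(p₁·p₂) ≈ 0.779 rad (44.7°).
Interpolate at f = 2/6 with slerp weights a = sin((1−f)δ)/sin δ ≈ 0.706, b = sin(fδ)/sin δ ≈ 0.365.
p = a·p₁ + b·p₂ ≈ (0.603, -0.068, 0.795); φ = arcsin(p_z) ≈ 52.61°, λ = atan2(p_y, p_x) ≈ -6.46°.

≈ lat 53°N, lon 6°W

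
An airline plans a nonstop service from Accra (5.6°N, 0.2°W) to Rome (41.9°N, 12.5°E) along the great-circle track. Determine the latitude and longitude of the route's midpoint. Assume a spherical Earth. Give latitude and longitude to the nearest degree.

Convert each endpoint to a unit vector on the sphere (x = cos φ cos λ, y = cos φ sin λ, z = sin φ).
The central angle between the endpoints is δ = arccos(p₁·p₂) ≈ 0.664 rad (38.0°).
Interpolate at f = 1/2 with slerp weights a = sin((1−f)δ)/sin δ ≈ 0.529, b = sin(fδ)/sin δ ≈ 0.529.
p = a·p₁ + b·p₂ ≈ (0.911, 0.083, 0.405); φ = arcsin(p_z) ≈ 23.88°, λ = atan2(p_y, p_x) ≈ 5.23°.

≈ (24°N, 5°E)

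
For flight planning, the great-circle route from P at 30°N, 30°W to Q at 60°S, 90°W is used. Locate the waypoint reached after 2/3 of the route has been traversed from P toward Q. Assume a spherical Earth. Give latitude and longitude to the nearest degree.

≈ 32°S, 59°W

The haversine formula gives a central angle δ ≈ 1.789 rad (102.5°) between the endpoints.
Interpolate at f = 2/3 with slerp weights a = sin((1−f)δ)/sin δ ≈ 0.575, b = sin(fδ)/sin δ ≈ 0.952.
p = a·p₁ + b·p₂ ≈ (0.431, -0.725, -0.537); φ = arcsin(p_z) ≈ -32.46°, λ = atan2(p_y, p_x) ≈ -59.25°.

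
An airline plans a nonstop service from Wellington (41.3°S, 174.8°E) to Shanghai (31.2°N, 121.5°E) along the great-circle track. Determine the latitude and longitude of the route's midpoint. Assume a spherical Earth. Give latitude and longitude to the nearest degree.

≈ 6°S, 146°E

Convert each endpoint to a unit vector on the sphere (x = cos φ cos λ, y = cos φ sin λ, z = sin φ).
The central angle between the endpoints is δ = arccos(p₁·p₂) ≈ 1.529 rad (87.6°).
Interpolate at f = 1/2 with slerp weights a = sin((1−f)δ)/sin δ ≈ 0.693, b = sin(fδ)/sin δ ≈ 0.693.
p = a·p₁ + b·p₂ ≈ (-0.828, 0.552, -0.098); φ = arcsin(p_z) ≈ -5.64°, λ = atan2(p_y, p_x) ≈ 146.29°.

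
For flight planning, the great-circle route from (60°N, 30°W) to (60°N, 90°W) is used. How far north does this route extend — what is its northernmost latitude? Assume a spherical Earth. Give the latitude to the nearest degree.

≈ 63°N

The great circle lies in the plane with unit normal n̂ = (p₁ × p₂)/|p₁ × p₂|.
Here n̂_z ≈ -0.447; the vertex latitude is φ_max = arccos|n̂_z| ≈ 63.4°.
Check via Clairaut: cos φ_max = |cos φ₁| · sin C = cos(60.0°)·sin(63.4°) ≈ 0.447, again giving ≈ 63.4°.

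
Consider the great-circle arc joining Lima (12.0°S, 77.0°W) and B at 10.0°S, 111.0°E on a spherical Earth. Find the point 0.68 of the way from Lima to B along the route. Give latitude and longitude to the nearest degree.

Convert each endpoint to a unit vector on the sphere (x = cos φ cos λ, y = cos φ sin λ, z = sin φ).
The central angle between the endpoints is δ = arccos(p₁·p₂) ≈ 2.733 rad (156.6°).
Interpolate at f = 0.68 with slerp weights a = sin((1−f)δ)/sin δ ≈ 1.933, b = sin(fδ)/sin δ ≈ 2.415.
p = a·p₁ + b·p₂ ≈ (-0.427, 0.378, -0.821); φ = arcsin(p_z) ≈ -55.21°, λ = atan2(p_y, p_x) ≈ 138.46°.

≈ 55°S, 138°E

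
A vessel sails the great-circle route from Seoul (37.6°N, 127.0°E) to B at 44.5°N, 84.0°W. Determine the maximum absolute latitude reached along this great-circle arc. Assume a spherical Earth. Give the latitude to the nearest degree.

≈ 73°N

The great circle lies in the plane with unit normal n̂ = (p₁ × p₂)/|p₁ × p₂|.
Here n̂_z ≈ +0.292; the vertex latitude is φ_max = arccos|n̂_z| ≈ 73.1°.
Check via Clairaut: cos φ_max = |cos φ₁| · sin C = cos(37.6°)·sin(21.6°) ≈ 0.292, again giving ≈ 73.1°.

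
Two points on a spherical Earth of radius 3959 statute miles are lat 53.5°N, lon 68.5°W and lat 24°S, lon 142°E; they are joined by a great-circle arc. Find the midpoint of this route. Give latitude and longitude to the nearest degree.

≈ lat 38°N, lon 179°E

From cos δ = sin φ₁ sin φ₂ + cos φ₁ cos φ₂ cos Δλ, the central angle is δ ≈ 2.490 rad (142.7°).
Interpolate at f = 1/2 with slerp weights a = sin((1−f)δ)/sin δ ≈ 1.562, b = sin(fδ)/sin δ ≈ 1.562.
p = a·p₁ + b·p₂ ≈ (-0.784, 0.014, 0.620); φ = arcsin(p_z) ≈ 38.35°, λ = atan2(p_y, p_x) ≈ 178.97°.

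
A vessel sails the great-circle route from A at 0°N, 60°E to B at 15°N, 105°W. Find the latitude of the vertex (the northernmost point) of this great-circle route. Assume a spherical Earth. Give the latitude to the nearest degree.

The great circle lies in the plane with unit normal n̂ = (p₁ × p₂)/|p₁ × p₂|.
Here n̂_z ≈ -0.695; the vertex latitude is φ_max = arccos|n̂_z| ≈ 46.0°.
Check via Clairaut: cos φ_max = |cos φ₁| · sin C = cos(0.0°)·sin(44.0°) ≈ 0.695, again giving ≈ 46.0°.

≈ 46°N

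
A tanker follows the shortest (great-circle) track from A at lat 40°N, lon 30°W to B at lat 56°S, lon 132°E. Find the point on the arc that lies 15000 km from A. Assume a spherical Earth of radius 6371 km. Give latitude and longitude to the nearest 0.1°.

≈ lat 67.1°S, lon 82.4°E

From cos δ = sin φ₁ sin φ₂ + cos φ₁ cos φ₂ cos Δλ, the central angle is δ ≈ 2.794 rad (160.1°). The total great-circle distance is δ·R ≈ 2.794 × 6371 ≈ 17802 km, so the target fraction is f = 15000/17802 ≈ 0.843.
Interpolate at f ≈ 0.843 with slerp weights a = sin((1−f)δ)/sin δ ≈ 1.251, b = sin(fδ)/sin δ ≈ 2.081.
p = a·p₁ + b·p₂ ≈ (0.051, 0.386, -0.921); φ = arcsin(p_z) ≈ -67.10°, λ = atan2(p_y, p_x) ≈ 82.43°.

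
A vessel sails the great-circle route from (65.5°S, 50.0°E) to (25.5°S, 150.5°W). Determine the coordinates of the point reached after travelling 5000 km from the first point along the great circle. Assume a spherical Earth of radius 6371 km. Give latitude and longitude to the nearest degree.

≈ (67°S, 165°W)

The haversine formula gives a central angle δ ≈ 1.530 rad (87.6°) between the endpoints. The total great-circle distance is δ·R ≈ 1.530 × 6371 ≈ 9745 km, so the target fraction is f = 5000/9745 ≈ 0.513.
Interpolate at f ≈ 0.513 with slerp weights a = sin((1−f)δ)/sin δ ≈ 0.678, b = sin(fδ)/sin δ ≈ 0.707.
p = a·p₁ + b·p₂ ≈ (-0.375, -0.099, -0.922); φ = arcsin(p_z) ≈ -67.19°, λ = atan2(p_y, p_x) ≈ -165.23°.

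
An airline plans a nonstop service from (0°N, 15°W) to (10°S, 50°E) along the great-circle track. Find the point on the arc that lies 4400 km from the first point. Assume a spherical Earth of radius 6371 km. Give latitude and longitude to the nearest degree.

Write both endpoints as unit vectors p₁, p₂ with components (cos φ cos λ, cos φ sin λ, sin φ).
The central angle between the endpoints is δ = arccos(p₁·p₂) ≈ 1.142 rad (65.4°). The total great-circle distance is δ·R ≈ 1.142 × 6371 ≈ 7273 km, so the target fraction is f = 4400/7273 ≈ 0.605.
Interpolate at f ≈ 0.605 with slerp weights a = sin((1−f)δ)/sin δ ≈ 0.479, b = sin(fδ)/sin δ ≈ 0.701.
p = a·p₁ + b·p₂ ≈ (0.906, 0.404, -0.122); φ = arcsin(p_z) ≈ -6.99°, λ = atan2(p_y, p_x) ≈ 24.05°.

≈ (7°S, 24°E)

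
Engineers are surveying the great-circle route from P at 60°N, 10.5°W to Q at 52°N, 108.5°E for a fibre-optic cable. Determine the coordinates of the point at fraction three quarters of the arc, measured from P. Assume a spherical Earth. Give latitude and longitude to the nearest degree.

Write both endpoints as unit vectors p₁, p₂ with components (cos φ cos λ, cos φ sin λ, sin φ).
The central angle between the endpoints is δ = arccos(p₁·p₂) ≈ 1.008 rad (57.8°).
Interpolate at f = 3/4 with slerp weights a = sin((1−f)δ)/sin δ ≈ 0.295, b = sin(fδ)/sin δ ≈ 0.811.
p = a·p₁ + b·p₂ ≈ (-0.014, 0.447, 0.895); φ = arcsin(p_z) ≈ 63.45°, λ = atan2(p_y, p_x) ≈ 91.73°.

≈ 63°N, 92°E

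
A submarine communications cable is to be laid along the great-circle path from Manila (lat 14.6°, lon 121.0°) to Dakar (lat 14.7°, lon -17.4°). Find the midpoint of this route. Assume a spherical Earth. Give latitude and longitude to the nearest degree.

≈ lat 36°, lon 52°

Convert each endpoint to a unit vector on the sphere (x = cos φ cos λ, y = cos φ sin λ, z = sin φ).
The central angle between the endpoints is δ = arccos(p₁·p₂) ≈ 2.260 rad (129.5°).
Interpolate at f = 1/2 with slerp weights a = sin((1−f)δ)/sin δ ≈ 1.172, b = sin(fδ)/sin δ ≈ 1.172.
p = a·p₁ + b·p₂ ≈ (0.498, 0.633, 0.593); φ = arcsin(p_z) ≈ 36.36°, λ = atan2(p_y, p_x) ≈ 51.83°.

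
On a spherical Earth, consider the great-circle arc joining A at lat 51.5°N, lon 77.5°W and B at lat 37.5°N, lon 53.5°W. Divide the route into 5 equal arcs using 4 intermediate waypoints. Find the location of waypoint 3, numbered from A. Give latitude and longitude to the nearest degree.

≈ lat 44°N, lon 62°W

The haversine formula gives a central angle δ ≈ 0.383 rad (21.9°) between the endpoints.
Interpolate at f = 3/5 with slerp weights a = sin((1−f)δ)/sin δ ≈ 0.408, b = sin(fδ)/sin δ ≈ 0.610.
p = a·p₁ + b·p₂ ≈ (0.343, -0.637, 0.691); φ = arcsin(p_z) ≈ 43.68°, λ = atan2(p_y, p_x) ≈ -61.72°.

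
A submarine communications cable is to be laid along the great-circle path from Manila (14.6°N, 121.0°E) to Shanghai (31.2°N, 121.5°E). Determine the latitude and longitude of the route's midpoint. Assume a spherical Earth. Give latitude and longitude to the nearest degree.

≈ 23°N, 121°E

From cos δ = sin φ₁ sin φ₂ + cos φ₁ cos φ₂ cos Δλ, the central angle is δ ≈ 0.290 rad (16.6°).
Interpolate at f = 1/2 with slerp weights a = sin((1−f)δ)/sin δ ≈ 0.505, b = sin(fδ)/sin δ ≈ 0.505.
p = a·p₁ + b·p₂ ≈ (-0.478, 0.788, 0.389); φ = arcsin(p_z) ≈ 22.90°, λ = atan2(p_y, p_x) ≈ 121.23°.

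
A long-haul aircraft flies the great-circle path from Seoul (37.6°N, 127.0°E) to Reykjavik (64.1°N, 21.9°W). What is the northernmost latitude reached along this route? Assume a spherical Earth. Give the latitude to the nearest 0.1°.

≈ 79.4°N

The great circle lies in the plane with unit normal n̂ = (p₁ × p₂)/|p₁ × p₂|.
Here n̂_z ≈ -0.185; the vertex latitude is φ_max = arccos|n̂_z| ≈ 79.4°.
Check via Clairaut: cos φ_max = |cos φ₁| · sin C = cos(37.6°)·sin(13.5°) ≈ 0.185, again giving ≈ 79.4°.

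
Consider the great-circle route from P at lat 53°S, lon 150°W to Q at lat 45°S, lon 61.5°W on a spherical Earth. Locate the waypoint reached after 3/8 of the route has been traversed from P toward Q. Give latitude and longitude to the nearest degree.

Convert each endpoint to a unit vector on the sphere (x = cos φ cos λ, y = cos φ sin λ, z = sin φ).
The central angle between the endpoints is δ = arccos(p₁·p₂) ≈ 0.957 rad (54.8°).
Interpolate at f = 3/8 with slerp weights a = sin((1−f)δ)/sin δ ≈ 0.689, b = sin(fδ)/sin δ ≈ 0.430.
p = a·p₁ + b·p₂ ≈ (-0.214, -0.474, -0.854); φ = arcsin(p_z) ≈ -58.64°, λ = atan2(p_y, p_x) ≈ -114.29°.

≈ lat 59°S, lon 114°W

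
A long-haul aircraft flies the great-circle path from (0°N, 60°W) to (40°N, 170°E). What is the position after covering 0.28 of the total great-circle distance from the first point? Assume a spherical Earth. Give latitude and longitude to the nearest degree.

≈ (24°N, 84°W)

Convert each endpoint to a unit vector on the sphere (x = cos φ cos λ, y = cos φ sin λ, z = sin φ).
The central angle between the endpoints is δ = arccos(p₁·p₂) ≈ 2.086 rad (119.5°).
Interpolate at f = 0.28 with slerp weights a = sin((1−f)δ)/sin δ ≈ 1.146, b = sin(fδ)/sin δ ≈ 0.633.
p = a·p₁ + b·p₂ ≈ (0.095, -0.908, 0.407); φ = arcsin(p_z) ≈ 24.03°, λ = atan2(p_y, p_x) ≈ -84.02°.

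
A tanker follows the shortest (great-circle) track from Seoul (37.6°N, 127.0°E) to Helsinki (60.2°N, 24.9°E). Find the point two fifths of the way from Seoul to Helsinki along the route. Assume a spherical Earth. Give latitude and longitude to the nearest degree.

≈ 57°N, 102°E

Write both endpoints as unit vectors p₁, p₂ with components (cos φ cos λ, cos φ sin λ, sin φ).
The central angle between the endpoints is δ = arccos(p₁·p₂) ≈ 1.107 rad (63.5°).
Interpolate at f = 2/5 with slerp weights a = sin((1−f)δ)/sin δ ≈ 0.689, b = sin(fδ)/sin δ ≈ 0.479.
p = a·p₁ + b·p₂ ≈ (-0.113, 0.536, 0.836); φ = arcsin(p_z) ≈ 56.76°, λ = atan2(p_y, p_x) ≈ 101.86°.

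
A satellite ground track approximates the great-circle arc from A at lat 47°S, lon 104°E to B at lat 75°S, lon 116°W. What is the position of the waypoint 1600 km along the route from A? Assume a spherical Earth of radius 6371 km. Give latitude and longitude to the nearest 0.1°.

Write both endpoints as unit vectors p₁, p₂ with components (cos φ cos λ, cos φ sin λ, sin φ).
The central angle between the endpoints is δ = arccos(p₁·p₂) ≈ 0.963 rad (55.2°). The total great-circle distance is δ·R ≈ 0.963 × 6371 ≈ 6134 km, so the target fraction is f = 1600/6134 ≈ 0.261.
Interpolate at f ≈ 0.261 with slerp weights a = sin((1−f)δ)/sin δ ≈ 0.796, b = sin(fδ)/sin δ ≈ 0.303.
p = a·p₁ + b·p₂ ≈ (-0.166, 0.456, -0.874); φ = arcsin(p_z) ≈ -60.97°, λ = atan2(p_y, p_x) ≈ 109.96°.

≈ lat 61.0°S, lon 110.0°E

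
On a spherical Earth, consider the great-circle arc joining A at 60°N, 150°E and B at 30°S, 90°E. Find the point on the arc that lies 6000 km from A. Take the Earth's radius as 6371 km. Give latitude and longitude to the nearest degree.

≈ 15°N, 110°E

The haversine formula gives a central angle δ ≈ 1.789 rad (102.5°) between the endpoints. The total great-circle distance is δ·R ≈ 1.789 × 6371 ≈ 11398 km, so the target fraction is f = 6000/11398 ≈ 0.526.
Interpolate at f ≈ 0.526 with slerp weights a = sin((1−f)δ)/sin δ ≈ 0.768, b = sin(fδ)/sin δ ≈ 0.828.
p = a·p₁ + b·p₂ ≈ (-0.332, 0.909, 0.251); φ = arcsin(p_z) ≈ 14.52°, λ = atan2(p_y, p_x) ≈ 110.08°.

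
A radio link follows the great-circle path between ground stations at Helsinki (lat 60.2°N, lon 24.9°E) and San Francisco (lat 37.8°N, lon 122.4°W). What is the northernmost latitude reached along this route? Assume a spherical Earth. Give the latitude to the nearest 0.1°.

≈ 77.5°N

The great circle lies in the plane with unit normal n̂ = (p₁ × p₂)/|p₁ × p₂|.
Here n̂_z ≈ -0.217; the vertex latitude is φ_max = arccos|n̂_z| ≈ 77.5°.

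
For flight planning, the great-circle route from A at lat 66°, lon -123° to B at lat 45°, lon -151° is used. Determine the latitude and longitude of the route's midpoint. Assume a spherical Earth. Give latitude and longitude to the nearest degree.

≈ lat 56°, lon -141°

From cos δ = sin φ₁ sin φ₂ + cos φ₁ cos φ₂ cos Δλ, the central angle is δ ≈ 0.451 rad (25.9°).
Interpolate at f = 1/2 with slerp weights a = sin((1−f)δ)/sin δ ≈ 0.513, b = sin(fδ)/sin δ ≈ 0.513.
p = a·p₁ + b·p₂ ≈ (-0.431, -0.351, 0.831); φ = arcsin(p_z) ≈ 56.24°, λ = atan2(p_y, p_x) ≈ -140.85°.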